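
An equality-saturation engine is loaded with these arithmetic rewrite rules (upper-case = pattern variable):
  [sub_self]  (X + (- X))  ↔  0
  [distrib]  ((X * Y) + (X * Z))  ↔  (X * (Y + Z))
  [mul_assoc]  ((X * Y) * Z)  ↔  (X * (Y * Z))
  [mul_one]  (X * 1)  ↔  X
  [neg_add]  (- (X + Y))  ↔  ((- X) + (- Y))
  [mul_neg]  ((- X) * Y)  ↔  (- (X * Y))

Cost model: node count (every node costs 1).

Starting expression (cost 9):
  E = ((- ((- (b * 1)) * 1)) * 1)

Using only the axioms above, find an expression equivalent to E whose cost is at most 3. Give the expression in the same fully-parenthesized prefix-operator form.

(- (- b))   [cost 3]

step 1: mul_one (→) rewrites ((- ((- (b * 1)) * 1)) * 1) into (- ((- (b * 1)) * 1))
step 2: mul_neg (→) rewrites ((- (b * 1)) * 1) into (- ((b * 1) * 1)), now (- (- ((b * 1) * 1)))
step 3: mul_one (→) rewrites ((b * 1) * 1) into (b * 1), now (- (- (b * 1)))
step 4: mul_one (→) rewrites (b * 1) into b, reaching cost 3 (bound 3)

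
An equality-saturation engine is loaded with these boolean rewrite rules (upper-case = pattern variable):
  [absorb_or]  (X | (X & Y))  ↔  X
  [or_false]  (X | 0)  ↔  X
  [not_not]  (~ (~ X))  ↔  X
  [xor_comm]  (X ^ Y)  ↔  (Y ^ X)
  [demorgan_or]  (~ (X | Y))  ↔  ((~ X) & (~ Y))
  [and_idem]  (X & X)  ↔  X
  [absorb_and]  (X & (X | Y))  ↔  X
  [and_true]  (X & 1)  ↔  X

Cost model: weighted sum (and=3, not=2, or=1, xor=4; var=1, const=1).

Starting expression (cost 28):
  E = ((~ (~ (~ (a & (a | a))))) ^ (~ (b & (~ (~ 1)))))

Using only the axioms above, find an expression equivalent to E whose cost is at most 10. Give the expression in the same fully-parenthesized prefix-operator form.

1. [absorb_and →] (a & (a | a))  →  a;  E = ((~ (~ (~ a))) ^ (~ (b & (~ (~ 1)))))
2. [not_not →] (~ (~ 1))  →  1;  E = ((~ (~ (~ a))) ^ (~ (b & 1)))
3. [and_true →] (b & 1)  →  b;  E = ((~ (~ (~ a))) ^ (~ b))
4. [not_not →] (~ (~ (~ a)))  →  (~ a);  cost 10 ≤ 10, done

((~ a) ^ (~ b))   [cost 10]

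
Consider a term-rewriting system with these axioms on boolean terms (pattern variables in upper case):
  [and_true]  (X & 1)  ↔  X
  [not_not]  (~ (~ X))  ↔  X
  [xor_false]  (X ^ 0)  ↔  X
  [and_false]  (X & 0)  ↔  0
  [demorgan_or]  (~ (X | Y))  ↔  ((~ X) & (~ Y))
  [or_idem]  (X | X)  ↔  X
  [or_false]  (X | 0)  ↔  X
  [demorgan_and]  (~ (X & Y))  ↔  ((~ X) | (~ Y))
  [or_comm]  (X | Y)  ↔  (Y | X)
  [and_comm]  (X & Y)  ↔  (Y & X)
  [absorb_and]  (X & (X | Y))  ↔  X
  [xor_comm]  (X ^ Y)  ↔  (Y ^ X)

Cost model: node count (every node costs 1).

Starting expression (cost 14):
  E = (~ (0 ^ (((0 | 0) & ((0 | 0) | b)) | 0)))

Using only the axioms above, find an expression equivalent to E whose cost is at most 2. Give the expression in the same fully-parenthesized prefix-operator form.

(~ 0)   [cost 2]

step 1: absorb_and (→) rewrites ((0 | 0) & ((0 | 0) | b)) into (0 | 0), now (~ (0 ^ ((0 | 0) | 0)))
step 2: xor_comm (→) rewrites (0 ^ ((0 | 0) | 0)) into (((0 | 0) | 0) ^ 0), now (~ (((0 | 0) | 0) ^ 0))
step 3: or_false (→) rewrites ((0 | 0) | 0) into (0 | 0), now (~ ((0 | 0) ^ 0))
step 4: xor_false (→) rewrites ((0 | 0) ^ 0) into (0 | 0), now (~ (0 | 0))
step 5: or_idem (→) rewrites (0 | 0) into 0, reaching cost 2 (bound 2)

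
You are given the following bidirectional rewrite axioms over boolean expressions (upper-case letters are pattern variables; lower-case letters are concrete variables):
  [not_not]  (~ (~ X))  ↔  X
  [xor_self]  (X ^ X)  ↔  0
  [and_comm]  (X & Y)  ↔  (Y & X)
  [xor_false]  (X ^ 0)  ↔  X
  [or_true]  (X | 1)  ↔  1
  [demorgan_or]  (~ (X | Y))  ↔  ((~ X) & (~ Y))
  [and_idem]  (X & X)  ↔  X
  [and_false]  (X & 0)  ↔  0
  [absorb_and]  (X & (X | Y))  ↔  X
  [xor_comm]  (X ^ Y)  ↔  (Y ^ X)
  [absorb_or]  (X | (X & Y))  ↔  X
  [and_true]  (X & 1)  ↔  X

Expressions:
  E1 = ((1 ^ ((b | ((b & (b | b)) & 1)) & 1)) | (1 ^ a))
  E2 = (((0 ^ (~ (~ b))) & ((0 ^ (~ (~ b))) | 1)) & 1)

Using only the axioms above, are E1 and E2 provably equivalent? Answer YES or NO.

The axioms are sound identities: if E1 ↔* E2 then E1 and E2 evaluate identically under any assignment.
Under a=0, b=0: E1 evaluates to 1, E2 to 0. Distinct ⇒ no rewrite sequence connects them.

NO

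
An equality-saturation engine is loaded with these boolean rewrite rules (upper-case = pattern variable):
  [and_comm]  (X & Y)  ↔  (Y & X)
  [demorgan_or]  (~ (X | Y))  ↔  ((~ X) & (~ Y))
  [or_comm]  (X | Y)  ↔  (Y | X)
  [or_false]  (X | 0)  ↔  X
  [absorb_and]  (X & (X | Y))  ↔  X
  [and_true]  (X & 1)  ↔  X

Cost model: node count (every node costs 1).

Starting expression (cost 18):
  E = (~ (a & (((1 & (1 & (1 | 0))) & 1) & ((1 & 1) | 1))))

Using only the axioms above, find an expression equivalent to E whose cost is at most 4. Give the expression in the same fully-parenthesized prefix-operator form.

(~ (a & 1))   [cost 4]

(1) (1 & (1 | 0))  =[absorb_and →]=  1    ⊢ (~ (a & (((1 & 1) & 1) & ((1 & 1) | 1))))
(2) (1 & 1)  =[and_true →]=  1    ⊢ (~ (a & ((1 & 1) & ((1 & 1) | 1))))
(3) ((1 & 1) & ((1 & 1) | 1))  =[absorb_and →]=  (1 & 1)    ⊢ (~ (a & (1 & 1)))
(4) (1 & 1)  =[and_true →]=  1    ⊢ cost 4, within 4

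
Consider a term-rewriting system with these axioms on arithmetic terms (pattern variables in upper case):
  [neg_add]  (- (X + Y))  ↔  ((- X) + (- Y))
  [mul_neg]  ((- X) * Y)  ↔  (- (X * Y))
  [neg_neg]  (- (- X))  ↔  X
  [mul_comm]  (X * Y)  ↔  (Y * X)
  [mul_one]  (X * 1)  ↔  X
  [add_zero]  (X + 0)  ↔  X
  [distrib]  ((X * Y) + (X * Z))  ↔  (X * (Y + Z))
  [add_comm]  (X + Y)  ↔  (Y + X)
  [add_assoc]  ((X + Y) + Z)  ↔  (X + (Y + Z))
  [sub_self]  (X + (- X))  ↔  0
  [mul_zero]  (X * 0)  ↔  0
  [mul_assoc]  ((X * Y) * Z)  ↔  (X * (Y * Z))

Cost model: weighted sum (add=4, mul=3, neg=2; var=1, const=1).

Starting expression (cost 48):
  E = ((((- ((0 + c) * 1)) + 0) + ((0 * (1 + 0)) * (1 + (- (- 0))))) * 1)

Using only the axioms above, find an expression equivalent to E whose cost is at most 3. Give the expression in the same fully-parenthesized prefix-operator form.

(- c)   [cost 3]

step 1: mul_one (→) rewrites ((((- ((0 + c) * 1)) + 0) + ((0 * (1 + 0)) * (1 + (- (- 0))))) * 1) into (((- ((0 + c) * 1)) + 0) + ((0 * (1 + 0)) * (1 + (- (- 0)))))
step 2: neg_neg (→) rewrites (- (- 0)) into 0, now (((- ((0 + c) * 1)) + 0) + ((0 * (1 + 0)) * (1 + 0)))
step 3: add_zero (→) rewrites (1 + 0) into 1, now (((- ((0 + c) * 1)) + 0) + ((0 * (1 + 0)) * 1))
step 4: mul_one (→) rewrites ((0 * (1 + 0)) * 1) into (0 * (1 + 0)), now (((- ((0 + c) * 1)) + 0) + (0 * (1 + 0)))
step 5: add_zero (→) rewrites (1 + 0) into 1, now (((- ((0 + c) * 1)) + 0) + (0 * 1))
step 6: add_comm (→) rewrites (0 + c) into (c + 0), now (((- ((c + 0) * 1)) + 0) + (0 * 1))
step 7: mul_one (→) rewrites (0 * 1) into 0, now (((- ((c + 0) * 1)) + 0) + 0)
step 8: add_zero (→) rewrites (c + 0) into c, now (((- (c * 1)) + 0) + 0)
step 9: mul_one (→) rewrites (c * 1) into c, now (((- c) + 0) + 0)
step 10: add_zero (→) rewrites ((- c) + 0) into (- c), now ((- c) + 0)
step 11: add_zero (→) rewrites ((- c) + 0) into (- c), reaching cost 3 (bound 3)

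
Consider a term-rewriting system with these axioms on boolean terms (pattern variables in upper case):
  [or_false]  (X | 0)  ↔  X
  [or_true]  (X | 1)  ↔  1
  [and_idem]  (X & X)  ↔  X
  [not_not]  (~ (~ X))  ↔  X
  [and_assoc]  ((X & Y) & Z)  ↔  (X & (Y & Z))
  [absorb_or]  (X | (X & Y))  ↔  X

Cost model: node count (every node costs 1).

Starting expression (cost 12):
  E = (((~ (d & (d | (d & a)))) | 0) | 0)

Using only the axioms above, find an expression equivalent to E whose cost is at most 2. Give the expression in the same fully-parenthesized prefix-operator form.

step 1: absorb_or (→) rewrites (d | (d & a)) into d, now (((~ (d & d)) | 0) | 0)
step 2: or_false (→) rewrites (((~ (d & d)) | 0) | 0) into ((~ (d & d)) | 0)
step 3: and_idem (→) rewrites (d & d) into d, now ((~ d) | 0)
step 4: or_false (→) rewrites ((~ d) | 0) into (~ d), reaching cost 2 (bound 2)

(~ d)   [cost 2]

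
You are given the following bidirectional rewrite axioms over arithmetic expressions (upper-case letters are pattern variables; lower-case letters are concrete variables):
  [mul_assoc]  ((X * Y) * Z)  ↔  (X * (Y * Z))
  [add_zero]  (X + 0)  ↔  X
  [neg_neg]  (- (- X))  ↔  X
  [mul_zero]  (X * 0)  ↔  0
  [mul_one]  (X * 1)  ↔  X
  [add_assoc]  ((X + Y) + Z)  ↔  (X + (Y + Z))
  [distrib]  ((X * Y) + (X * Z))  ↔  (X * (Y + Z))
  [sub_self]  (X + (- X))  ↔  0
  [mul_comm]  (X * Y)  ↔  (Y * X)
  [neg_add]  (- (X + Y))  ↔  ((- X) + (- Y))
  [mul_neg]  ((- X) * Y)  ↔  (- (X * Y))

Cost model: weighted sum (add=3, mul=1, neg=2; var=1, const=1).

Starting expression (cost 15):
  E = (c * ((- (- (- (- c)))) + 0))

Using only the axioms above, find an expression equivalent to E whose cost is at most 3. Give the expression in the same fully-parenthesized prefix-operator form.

(c * c)   [cost 3]

1. [neg_neg →] (- (- c))  →  c;  E = (c * ((- (- c)) + 0))
2. [add_zero →] ((- (- c)) + 0)  →  (- (- c));  E = (c * (- (- c)))
3. [neg_neg →] (- (- c))  →  c;  cost 3 ≤ 3, done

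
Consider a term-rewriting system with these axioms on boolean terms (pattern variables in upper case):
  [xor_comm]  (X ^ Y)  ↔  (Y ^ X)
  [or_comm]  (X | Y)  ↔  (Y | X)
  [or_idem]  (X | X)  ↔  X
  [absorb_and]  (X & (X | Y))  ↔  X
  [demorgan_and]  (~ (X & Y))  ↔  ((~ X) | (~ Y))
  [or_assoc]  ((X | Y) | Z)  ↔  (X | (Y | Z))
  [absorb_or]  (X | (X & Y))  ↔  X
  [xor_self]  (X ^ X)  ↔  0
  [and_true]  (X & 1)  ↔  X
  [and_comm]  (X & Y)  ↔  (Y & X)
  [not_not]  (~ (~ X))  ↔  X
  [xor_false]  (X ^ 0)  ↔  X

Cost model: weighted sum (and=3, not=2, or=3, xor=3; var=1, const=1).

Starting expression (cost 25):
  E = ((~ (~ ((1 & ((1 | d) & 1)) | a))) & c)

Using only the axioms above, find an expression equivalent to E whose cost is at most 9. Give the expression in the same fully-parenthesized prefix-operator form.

step 1: and_true (→) rewrites ((1 | d) & 1) into (1 | d), now ((~ (~ ((1 & (1 | d)) | a))) & c)
step 2: absorb_and (→) rewrites (1 & (1 | d)) into 1, now ((~ (~ (1 | a))) & c)
step 3: not_not (→) rewrites (~ (~ (1 | a))) into (1 | a), reaching cost 9 (bound 9)

((1 | a) & c)   [cost 9]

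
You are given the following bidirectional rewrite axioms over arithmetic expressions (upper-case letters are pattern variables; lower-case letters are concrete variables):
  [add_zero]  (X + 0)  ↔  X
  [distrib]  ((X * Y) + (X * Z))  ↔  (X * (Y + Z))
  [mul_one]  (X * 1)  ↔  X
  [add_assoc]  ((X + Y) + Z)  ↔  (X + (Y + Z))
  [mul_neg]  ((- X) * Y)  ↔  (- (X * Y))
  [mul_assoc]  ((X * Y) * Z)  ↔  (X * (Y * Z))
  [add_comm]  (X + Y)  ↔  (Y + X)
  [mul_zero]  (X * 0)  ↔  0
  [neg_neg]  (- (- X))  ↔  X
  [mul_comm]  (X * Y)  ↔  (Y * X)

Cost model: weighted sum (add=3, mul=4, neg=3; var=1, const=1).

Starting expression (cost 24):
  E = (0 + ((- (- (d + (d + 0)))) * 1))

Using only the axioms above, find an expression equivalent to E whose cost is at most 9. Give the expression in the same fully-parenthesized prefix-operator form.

(0 + (d + d))   [cost 9]

step 1: add_zero (→) rewrites (d + 0) into d, now (0 + ((- (- (d + d))) * 1))
step 2: mul_one (→) rewrites ((- (- (d + d))) * 1) into (- (- (d + d))), now (0 + (- (- (d + d))))
step 3: neg_neg (→) rewrites (- (- (d + d))) into (d + d), reaching cost 9 (bound 9)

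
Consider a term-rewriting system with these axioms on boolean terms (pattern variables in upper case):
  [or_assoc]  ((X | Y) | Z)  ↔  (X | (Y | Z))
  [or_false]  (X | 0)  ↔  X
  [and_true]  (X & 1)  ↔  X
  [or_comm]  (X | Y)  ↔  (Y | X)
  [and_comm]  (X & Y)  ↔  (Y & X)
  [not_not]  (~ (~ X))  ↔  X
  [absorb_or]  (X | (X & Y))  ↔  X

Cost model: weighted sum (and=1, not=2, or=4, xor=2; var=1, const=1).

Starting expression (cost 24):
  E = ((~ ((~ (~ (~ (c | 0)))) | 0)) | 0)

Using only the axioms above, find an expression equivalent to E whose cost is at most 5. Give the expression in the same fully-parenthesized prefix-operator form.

(~ (~ c))   [cost 5]

1. [not_not →] (~ (~ (~ (c | 0))))  →  (~ (c | 0));  E = ((~ ((~ (c | 0)) | 0)) | 0)
2. [or_false →] (c | 0)  →  c;  E = ((~ ((~ c) | 0)) | 0)
3. [or_false →] ((~ ((~ c) | 0)) | 0)  →  (~ ((~ c) | 0))
4. [or_false →] ((~ c) | 0)  →  (~ c);  cost 5 ≤ 5, done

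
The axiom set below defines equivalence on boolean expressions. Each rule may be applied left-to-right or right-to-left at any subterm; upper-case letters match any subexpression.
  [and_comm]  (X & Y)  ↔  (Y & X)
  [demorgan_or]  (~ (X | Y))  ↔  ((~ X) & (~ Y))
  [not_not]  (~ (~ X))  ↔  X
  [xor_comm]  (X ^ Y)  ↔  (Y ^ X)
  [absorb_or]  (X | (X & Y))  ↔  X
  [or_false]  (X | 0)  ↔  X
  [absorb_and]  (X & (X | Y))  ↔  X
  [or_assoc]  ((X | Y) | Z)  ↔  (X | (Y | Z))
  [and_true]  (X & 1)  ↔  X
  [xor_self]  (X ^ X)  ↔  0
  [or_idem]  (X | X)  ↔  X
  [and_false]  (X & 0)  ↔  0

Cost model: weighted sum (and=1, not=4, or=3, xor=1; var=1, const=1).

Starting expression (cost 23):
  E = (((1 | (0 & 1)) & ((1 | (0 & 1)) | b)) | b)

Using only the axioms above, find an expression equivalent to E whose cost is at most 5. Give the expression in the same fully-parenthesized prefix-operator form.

step 1: absorb_and (→) rewrites ((1 | (0 & 1)) & ((1 | (0 & 1)) | b)) into (1 | (0 & 1)), now ((1 | (0 & 1)) | b)
step 2: and_comm (→) rewrites (0 & 1) into (1 & 0), now ((1 | (1 & 0)) | b)
step 3: absorb_or (→) rewrites (1 | (1 & 0)) into 1, reaching cost 5 (bound 5)

(1 | b)   [cost 5]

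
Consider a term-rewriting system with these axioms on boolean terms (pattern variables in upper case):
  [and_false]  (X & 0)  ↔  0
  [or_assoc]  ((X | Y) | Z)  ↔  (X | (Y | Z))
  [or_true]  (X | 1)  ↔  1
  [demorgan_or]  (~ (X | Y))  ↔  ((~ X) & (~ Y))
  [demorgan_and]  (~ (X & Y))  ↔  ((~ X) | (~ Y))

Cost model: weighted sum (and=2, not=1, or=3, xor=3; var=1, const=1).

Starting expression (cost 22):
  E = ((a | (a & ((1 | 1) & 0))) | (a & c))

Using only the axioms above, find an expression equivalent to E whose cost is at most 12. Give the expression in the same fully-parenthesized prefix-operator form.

((a | 0) | (a & c))   [cost 12]

(1) (1 | 1)  =[or_true →]=  1    ⊢ ((a | (a & (1 & 0))) | (a & c))
(2) (1 & 0)  =[and_false →]=  0    ⊢ ((a | (a & 0)) | (a & c))
(3) (a & 0)  =[and_false →]=  0    ⊢ cost 12, within 12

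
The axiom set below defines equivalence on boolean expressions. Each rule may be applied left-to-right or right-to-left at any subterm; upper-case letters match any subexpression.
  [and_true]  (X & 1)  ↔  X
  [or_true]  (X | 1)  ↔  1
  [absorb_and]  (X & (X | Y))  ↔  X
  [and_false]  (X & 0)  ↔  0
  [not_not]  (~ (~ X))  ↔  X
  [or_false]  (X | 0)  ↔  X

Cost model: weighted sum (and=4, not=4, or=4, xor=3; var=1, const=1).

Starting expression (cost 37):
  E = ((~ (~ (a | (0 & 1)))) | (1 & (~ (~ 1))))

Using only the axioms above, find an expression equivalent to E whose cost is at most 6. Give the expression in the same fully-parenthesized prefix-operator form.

(a | 1)   [cost 6]

(1) (0 & 1)  =[and_true →]=  0    ⊢ ((~ (~ (a | 0))) | (1 & (~ (~ 1))))
(2) (~ (~ (a | 0)))  =[not_not →]=  (a | 0)    ⊢ ((a | 0) | (1 & (~ (~ 1))))
(3) (~ (~ 1))  =[not_not →]=  1    ⊢ ((a | 0) | (1 & 1))
(4) (1 & 1)  =[and_true →]=  1    ⊢ ((a | 0) | 1)
(5) (a | 0)  =[or_false →]=  a    ⊢ cost 6, within 6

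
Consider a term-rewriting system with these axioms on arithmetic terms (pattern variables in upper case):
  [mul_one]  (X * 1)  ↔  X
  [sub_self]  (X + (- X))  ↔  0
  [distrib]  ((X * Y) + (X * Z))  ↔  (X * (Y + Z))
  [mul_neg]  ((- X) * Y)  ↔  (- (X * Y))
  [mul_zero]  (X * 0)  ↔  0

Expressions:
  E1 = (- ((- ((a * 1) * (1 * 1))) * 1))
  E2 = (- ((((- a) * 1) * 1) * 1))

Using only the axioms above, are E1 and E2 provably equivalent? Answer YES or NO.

1. [mul_one →] ((- ((a * 1) * (1 * 1))) * 1)  →  (- ((a * 1) * (1 * 1)));  E1 = (- (- ((a * 1) * (1 * 1))))
2. [mul_one →] (1 * 1)  →  1;  E1 = (- (- ((a * 1) * 1)))
3. [mul_one →] (a * 1)  →  a;  E1 = (- (- (a * 1)))
4. [mul_one →] (a * 1)  →  a;  E1 = (- (- a))
5. [mul_one ←] (- a)  →  ((- a) * 1);  E1 = (- ((- a) * 1))
6. [mul_one ←] ((- a) * 1)  →  (((- a) * 1) * 1);  E1 = (- (((- a) * 1) * 1))
7. [mul_one ←] (((- a) * 1) * 1)  →  ((((- a) * 1) * 1) * 1);  this is E2

YES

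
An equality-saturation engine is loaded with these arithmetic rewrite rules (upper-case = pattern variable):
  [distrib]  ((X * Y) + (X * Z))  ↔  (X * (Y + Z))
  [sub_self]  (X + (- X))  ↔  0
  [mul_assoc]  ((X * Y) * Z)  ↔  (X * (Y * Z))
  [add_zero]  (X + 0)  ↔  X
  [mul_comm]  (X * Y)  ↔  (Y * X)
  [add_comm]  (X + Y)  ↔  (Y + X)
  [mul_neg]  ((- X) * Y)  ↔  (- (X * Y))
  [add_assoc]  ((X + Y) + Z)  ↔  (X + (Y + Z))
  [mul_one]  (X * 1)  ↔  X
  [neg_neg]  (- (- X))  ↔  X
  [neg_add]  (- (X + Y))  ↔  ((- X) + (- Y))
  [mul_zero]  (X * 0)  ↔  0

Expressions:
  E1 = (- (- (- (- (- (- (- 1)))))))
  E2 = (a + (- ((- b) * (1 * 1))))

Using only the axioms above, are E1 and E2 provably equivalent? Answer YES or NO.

NO

All listed rules preserve value, hence provable equivalence implies equal values everywhere; look for a separating assignment.
a=0, b=0 gives E1 ↦ -1, E2 ↦ 0; values differ ⇒ not provably equivalent.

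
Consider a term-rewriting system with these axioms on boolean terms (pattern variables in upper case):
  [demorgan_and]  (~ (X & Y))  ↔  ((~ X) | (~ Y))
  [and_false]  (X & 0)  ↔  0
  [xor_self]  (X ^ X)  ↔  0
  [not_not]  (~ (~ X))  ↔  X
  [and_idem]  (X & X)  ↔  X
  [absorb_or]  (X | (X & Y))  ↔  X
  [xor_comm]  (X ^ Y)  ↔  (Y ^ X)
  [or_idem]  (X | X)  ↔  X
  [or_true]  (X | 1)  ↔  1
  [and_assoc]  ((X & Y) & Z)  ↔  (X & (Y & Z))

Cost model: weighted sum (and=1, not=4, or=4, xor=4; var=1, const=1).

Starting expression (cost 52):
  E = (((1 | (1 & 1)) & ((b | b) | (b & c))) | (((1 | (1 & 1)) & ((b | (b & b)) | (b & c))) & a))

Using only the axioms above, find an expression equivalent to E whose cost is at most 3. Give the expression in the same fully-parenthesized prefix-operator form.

step 1: and_idem (→) rewrites (b & b) into b, now (((1 | (1 & 1)) & ((b | b) | (b & c))) | (((1 | (1 & 1)) & ((b | b) | (b & c))) & a))
step 2: absorb_or (→) rewrites (((1 | (1 & 1)) & ((b | b) | (b & c))) | (((1 | (1 & 1)) & ((b | b) | (b & c))) & a)) into ((1 | (1 & 1)) & ((b | b) | (b & c)))
step 3: absorb_or (→) rewrites (1 | (1 & 1)) into 1, now (1 & ((b | b) | (b & c)))
step 4: or_idem (→) rewrites (b | b) into b, now (1 & (b | (b & c)))
step 5: absorb_or (→) rewrites (b | (b & c)) into b, reaching cost 3 (bound 3)

(1 & b)   [cost 3]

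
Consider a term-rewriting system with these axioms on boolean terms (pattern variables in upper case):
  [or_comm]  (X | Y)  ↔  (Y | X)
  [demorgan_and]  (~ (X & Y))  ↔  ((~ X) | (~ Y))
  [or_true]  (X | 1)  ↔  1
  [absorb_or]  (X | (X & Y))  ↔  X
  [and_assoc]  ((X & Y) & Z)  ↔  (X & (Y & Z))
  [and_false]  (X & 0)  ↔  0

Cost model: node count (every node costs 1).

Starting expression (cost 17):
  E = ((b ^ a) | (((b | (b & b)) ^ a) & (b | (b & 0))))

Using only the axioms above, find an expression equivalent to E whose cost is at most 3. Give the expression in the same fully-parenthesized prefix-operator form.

(b ^ a)   [cost 3]

1. [absorb_or →] (b | (b & b))  →  b;  E = ((b ^ a) | ((b ^ a) & (b | (b & 0))))
2. [absorb_or →] (b | (b & 0))  →  b;  E = ((b ^ a) | ((b ^ a) & b))
3. [absorb_or →] ((b ^ a) | ((b ^ a) & b))  →  (b ^ a);  cost 3 ≤ 3, done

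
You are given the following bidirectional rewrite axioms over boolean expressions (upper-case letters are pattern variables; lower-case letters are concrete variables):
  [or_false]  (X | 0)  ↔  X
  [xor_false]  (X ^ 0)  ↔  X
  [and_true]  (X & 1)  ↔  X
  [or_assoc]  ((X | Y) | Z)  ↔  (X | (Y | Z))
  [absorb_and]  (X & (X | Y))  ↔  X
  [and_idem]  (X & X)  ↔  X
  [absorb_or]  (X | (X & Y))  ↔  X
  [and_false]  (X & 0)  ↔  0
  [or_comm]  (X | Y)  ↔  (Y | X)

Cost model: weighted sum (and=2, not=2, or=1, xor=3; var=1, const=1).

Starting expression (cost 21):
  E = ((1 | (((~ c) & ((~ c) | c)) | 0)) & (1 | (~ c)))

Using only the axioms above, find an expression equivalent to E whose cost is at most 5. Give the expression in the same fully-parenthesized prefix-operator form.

1. [absorb_and →] ((~ c) & ((~ c) | c))  →  (~ c);  E = ((1 | ((~ c) | 0)) & (1 | (~ c)))
2. [or_false →] ((~ c) | 0)  →  (~ c);  E = ((1 | (~ c)) & (1 | (~ c)))
3. [and_idem →] ((1 | (~ c)) & (1 | (~ c)))  →  (1 | (~ c));  cost 5 ≤ 5, done

(1 | (~ c))   [cost 5]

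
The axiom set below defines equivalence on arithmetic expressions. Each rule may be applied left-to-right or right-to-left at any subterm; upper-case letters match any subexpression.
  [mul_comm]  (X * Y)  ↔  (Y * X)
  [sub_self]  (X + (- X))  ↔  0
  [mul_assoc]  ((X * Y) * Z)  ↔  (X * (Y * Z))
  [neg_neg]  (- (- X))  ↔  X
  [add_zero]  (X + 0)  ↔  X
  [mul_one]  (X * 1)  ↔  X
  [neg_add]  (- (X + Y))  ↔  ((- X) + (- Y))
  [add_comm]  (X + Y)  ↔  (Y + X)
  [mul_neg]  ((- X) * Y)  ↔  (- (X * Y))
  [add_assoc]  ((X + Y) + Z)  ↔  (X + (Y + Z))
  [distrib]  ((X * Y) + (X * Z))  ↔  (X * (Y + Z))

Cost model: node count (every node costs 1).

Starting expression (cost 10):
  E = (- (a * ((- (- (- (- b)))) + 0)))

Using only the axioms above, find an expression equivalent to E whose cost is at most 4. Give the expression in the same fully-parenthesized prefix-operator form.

step 1: neg_neg (→) rewrites (- (- (- (- b)))) into (- (- b)), now (- (a * ((- (- b)) + 0)))
step 2: neg_neg (→) rewrites (- (- b)) into b, now (- (a * (b + 0)))
step 3: add_zero (→) rewrites (b + 0) into b, reaching cost 4 (bound 4)

(- (a * b))   [cost 4]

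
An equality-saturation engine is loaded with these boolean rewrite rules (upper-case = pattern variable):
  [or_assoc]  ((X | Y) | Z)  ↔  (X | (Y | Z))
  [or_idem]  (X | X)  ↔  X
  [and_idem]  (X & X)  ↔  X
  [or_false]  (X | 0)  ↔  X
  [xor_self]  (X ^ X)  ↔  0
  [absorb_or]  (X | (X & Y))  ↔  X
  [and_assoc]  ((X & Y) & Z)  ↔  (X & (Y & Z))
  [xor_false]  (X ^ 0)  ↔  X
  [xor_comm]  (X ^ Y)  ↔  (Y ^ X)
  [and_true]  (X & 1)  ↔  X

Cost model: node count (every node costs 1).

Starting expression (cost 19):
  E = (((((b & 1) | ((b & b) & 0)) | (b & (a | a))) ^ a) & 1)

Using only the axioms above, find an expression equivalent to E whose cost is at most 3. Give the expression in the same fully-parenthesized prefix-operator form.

1. [and_idem →] (b & b)  →  b;  E = (((((b & 1) | (b & 0)) | (b & (a | a))) ^ a) & 1)
2. [or_idem →] (a | a)  →  a;  E = (((((b & 1) | (b & 0)) | (b & a)) ^ a) & 1)
3. [and_true →] (b & 1)  →  b;  E = ((((b | (b & 0)) | (b & a)) ^ a) & 1)
4. [absorb_or →] (b | (b & 0))  →  b;  E = (((b | (b & a)) ^ a) & 1)
5. [absorb_or →] (b | (b & a))  →  b;  E = ((b ^ a) & 1)
6. [and_true →] ((b ^ a) & 1)  →  (b ^ a);  cost 3 ≤ 3, done

(b ^ a)   [cost 3]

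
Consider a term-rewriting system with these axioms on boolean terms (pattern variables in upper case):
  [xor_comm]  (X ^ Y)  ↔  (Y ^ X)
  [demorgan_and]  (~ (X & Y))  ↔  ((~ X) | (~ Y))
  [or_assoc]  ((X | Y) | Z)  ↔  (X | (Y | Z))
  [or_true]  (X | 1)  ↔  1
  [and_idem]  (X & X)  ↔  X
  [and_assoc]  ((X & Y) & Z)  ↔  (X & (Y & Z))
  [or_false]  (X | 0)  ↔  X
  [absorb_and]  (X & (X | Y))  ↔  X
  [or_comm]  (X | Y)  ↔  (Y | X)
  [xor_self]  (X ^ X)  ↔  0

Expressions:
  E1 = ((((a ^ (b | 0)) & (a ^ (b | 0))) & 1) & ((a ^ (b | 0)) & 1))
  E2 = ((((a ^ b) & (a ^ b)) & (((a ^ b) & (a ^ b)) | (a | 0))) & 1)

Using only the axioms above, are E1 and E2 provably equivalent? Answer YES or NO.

YES

step 1: and_idem (→) rewrites ((a ^ (b | 0)) & (a ^ (b | 0))) into (a ^ (b | 0)), now (((a ^ (b | 0)) & 1) & ((a ^ (b | 0)) & 1))
step 2: and_idem (→) rewrites (((a ^ (b | 0)) & 1) & ((a ^ (b | 0)) & 1)) into ((a ^ (b | 0)) & 1)
step 3: or_false (→) rewrites (b | 0) into b, now ((a ^ b) & 1)
step 4: and_idem (←) rewrites (a ^ b) into ((a ^ b) & (a ^ b)), now (((a ^ b) & (a ^ b)) & 1)
step 5: absorb_and (←) rewrites ((a ^ b) & (a ^ b)) into (((a ^ b) & (a ^ b)) & (((a ^ b) & (a ^ b)) | a)), now ((((a ^ b) & (a ^ b)) & (((a ^ b) & (a ^ b)) | a)) & 1)
step 6: or_false (←) rewrites a into (a | 0), which is E2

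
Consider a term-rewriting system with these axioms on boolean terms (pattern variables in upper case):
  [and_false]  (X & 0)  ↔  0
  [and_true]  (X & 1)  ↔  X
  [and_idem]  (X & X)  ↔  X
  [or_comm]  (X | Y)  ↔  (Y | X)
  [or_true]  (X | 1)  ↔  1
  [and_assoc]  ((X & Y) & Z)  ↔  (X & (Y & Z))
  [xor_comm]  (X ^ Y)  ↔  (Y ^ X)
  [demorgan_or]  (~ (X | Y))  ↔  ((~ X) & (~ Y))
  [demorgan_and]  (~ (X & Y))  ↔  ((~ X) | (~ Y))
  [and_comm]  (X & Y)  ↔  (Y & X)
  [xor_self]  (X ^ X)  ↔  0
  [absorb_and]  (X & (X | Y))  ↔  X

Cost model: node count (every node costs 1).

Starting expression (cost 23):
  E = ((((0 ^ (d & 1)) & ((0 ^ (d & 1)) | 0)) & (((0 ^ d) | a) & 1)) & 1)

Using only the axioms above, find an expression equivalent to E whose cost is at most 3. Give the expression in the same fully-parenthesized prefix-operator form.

step 1: and_true (→) rewrites ((((0 ^ (d & 1)) & ((0 ^ (d & 1)) | 0)) & (((0 ^ d) | a) & 1)) & 1) into (((0 ^ (d & 1)) & ((0 ^ (d & 1)) | 0)) & (((0 ^ d) | a) & 1))
step 2: absorb_and (→) rewrites ((0 ^ (d & 1)) & ((0 ^ (d & 1)) | 0)) into (0 ^ (d & 1)), now ((0 ^ (d & 1)) & (((0 ^ d) | a) & 1))
step 3: and_true (→) rewrites (d & 1) into d, now ((0 ^ d) & (((0 ^ d) | a) & 1))
step 4: and_true (→) rewrites (((0 ^ d) | a) & 1) into ((0 ^ d) | a), now ((0 ^ d) & ((0 ^ d) | a))
step 5: absorb_and (→) rewrites ((0 ^ d) & ((0 ^ d) | a)) into (0 ^ d), reaching cost 3 (bound 3)

(0 ^ d)   [cost 3]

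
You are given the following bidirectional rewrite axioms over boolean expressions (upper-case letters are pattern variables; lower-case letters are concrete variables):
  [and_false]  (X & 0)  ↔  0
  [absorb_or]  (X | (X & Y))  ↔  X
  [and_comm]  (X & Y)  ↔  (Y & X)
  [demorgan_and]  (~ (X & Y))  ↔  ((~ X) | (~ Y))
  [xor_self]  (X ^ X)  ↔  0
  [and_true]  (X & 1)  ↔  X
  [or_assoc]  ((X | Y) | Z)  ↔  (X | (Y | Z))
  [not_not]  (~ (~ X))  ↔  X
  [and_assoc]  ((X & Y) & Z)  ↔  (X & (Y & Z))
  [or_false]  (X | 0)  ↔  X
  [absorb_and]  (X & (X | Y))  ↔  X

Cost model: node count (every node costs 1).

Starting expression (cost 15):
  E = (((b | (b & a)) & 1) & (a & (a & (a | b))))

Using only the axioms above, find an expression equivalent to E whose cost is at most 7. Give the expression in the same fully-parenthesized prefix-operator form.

((b & 1) & (a & a))   [cost 7]

(1) (b | (b & a))  =[absorb_or →]=  b    ⊢ ((b & 1) & (a & (a & (a | b))))
(2) (a & (a | b))  =[absorb_and →]=  a    ⊢ cost 7, within 7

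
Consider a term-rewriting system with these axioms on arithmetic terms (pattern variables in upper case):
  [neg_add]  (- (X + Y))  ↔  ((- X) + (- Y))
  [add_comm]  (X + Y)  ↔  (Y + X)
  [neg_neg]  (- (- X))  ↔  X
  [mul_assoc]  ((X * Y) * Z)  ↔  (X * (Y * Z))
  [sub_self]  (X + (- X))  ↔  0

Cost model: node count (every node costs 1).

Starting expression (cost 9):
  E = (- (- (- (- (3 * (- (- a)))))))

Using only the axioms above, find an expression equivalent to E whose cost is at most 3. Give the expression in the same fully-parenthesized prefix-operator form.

(3 * a)   [cost 3]

(1) (- (- (- (3 * (- (- a))))))  =[neg_neg →]=  (- (3 * (- (- a))))    ⊢ (- (- (3 * (- (- a)))))
(2) (- (- (3 * (- (- a)))))  =[neg_neg →]=  (3 * (- (- a)))
(3) (- (- a))  =[neg_neg →]=  a    ⊢ cost 3, within 3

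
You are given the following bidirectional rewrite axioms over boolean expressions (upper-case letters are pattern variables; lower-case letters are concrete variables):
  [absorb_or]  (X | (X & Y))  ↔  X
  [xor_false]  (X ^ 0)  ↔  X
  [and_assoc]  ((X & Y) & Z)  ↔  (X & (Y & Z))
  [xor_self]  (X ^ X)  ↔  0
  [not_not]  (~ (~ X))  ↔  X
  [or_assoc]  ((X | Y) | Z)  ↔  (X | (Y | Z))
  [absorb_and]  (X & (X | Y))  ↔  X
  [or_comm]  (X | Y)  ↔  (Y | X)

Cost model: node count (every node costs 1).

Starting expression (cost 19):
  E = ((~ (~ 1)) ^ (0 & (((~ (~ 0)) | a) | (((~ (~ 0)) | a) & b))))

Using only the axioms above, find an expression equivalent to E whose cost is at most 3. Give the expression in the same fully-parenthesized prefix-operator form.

1. [absorb_or →] (((~ (~ 0)) | a) | (((~ (~ 0)) | a) & b))  →  ((~ (~ 0)) | a);  E = ((~ (~ 1)) ^ (0 & ((~ (~ 0)) | a)))
2. [not_not →] (~ (~ 1))  →  1;  E = (1 ^ (0 & ((~ (~ 0)) | a)))
3. [not_not →] (~ (~ 0))  →  0;  E = (1 ^ (0 & (0 | a)))
4. [absorb_and →] (0 & (0 | a))  →  0;  cost 3 ≤ 3, done

(1 ^ 0)   [cost 3]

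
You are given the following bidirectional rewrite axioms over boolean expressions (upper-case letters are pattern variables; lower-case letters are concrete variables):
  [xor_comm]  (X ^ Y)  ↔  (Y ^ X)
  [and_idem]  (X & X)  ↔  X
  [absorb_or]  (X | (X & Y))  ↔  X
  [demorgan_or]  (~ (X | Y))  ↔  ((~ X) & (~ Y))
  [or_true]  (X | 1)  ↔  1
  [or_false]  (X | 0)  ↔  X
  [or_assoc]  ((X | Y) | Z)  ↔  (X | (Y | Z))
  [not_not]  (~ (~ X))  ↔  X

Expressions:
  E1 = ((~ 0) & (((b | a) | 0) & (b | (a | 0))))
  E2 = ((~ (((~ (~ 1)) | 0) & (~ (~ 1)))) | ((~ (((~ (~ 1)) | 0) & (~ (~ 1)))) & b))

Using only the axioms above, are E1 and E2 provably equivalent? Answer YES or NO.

NO

The axioms are sound identities: if E1 ↔* E2 then E1 and E2 evaluate identically under any assignment.
Under a=0, b=1: E1 evaluates to 1, E2 to 0. Distinct ⇒ no rewrite sequence connects them.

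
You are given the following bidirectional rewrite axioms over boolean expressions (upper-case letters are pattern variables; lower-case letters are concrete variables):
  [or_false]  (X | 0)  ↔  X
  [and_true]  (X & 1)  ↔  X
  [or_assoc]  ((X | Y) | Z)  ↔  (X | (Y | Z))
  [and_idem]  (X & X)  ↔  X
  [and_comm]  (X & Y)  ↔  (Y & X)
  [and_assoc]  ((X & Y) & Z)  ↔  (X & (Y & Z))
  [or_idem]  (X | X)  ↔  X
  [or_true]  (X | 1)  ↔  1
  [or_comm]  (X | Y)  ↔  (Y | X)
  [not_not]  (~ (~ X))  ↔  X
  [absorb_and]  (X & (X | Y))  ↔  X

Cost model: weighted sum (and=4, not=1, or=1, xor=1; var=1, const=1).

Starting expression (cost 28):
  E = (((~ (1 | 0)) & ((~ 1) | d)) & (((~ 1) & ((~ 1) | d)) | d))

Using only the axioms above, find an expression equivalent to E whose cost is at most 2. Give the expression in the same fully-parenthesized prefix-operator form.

(~ 1)   [cost 2]

1. [or_false →] (1 | 0)  →  1;  E = (((~ 1) & ((~ 1) | d)) & (((~ 1) & ((~ 1) | d)) | d))
2. [absorb_and →] (((~ 1) & ((~ 1) | d)) & (((~ 1) & ((~ 1) | d)) | d))  →  ((~ 1) & ((~ 1) | d))
3. [absorb_and →] ((~ 1) & ((~ 1) | d))  →  (~ 1);  cost 2 ≤ 2, done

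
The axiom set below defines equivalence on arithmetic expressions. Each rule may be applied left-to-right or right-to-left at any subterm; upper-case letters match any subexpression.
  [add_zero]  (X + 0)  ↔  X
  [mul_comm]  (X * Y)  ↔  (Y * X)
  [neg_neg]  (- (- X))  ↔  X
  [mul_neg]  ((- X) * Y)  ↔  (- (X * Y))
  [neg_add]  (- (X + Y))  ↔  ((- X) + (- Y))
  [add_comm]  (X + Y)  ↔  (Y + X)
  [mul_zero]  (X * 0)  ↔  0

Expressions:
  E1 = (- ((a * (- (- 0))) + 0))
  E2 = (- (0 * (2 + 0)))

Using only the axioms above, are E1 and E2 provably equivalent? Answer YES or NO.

YES

step 1: add_zero (→) rewrites ((a * (- (- 0))) + 0) into (a * (- (- 0))), now (- (a * (- (- 0))))
step 2: neg_neg (→) rewrites (- (- 0)) into 0, now (- (a * 0))
step 3: mul_zero (→) rewrites (a * 0) into 0, now (- 0)
step 4: mul_zero (←) rewrites 0 into (2 * 0), now (- (2 * 0))
step 5: add_zero (←) rewrites 2 into (2 + 0), now (- ((2 + 0) * 0))
step 6: mul_comm (→) rewrites ((2 + 0) * 0) into (0 * (2 + 0)), which is E2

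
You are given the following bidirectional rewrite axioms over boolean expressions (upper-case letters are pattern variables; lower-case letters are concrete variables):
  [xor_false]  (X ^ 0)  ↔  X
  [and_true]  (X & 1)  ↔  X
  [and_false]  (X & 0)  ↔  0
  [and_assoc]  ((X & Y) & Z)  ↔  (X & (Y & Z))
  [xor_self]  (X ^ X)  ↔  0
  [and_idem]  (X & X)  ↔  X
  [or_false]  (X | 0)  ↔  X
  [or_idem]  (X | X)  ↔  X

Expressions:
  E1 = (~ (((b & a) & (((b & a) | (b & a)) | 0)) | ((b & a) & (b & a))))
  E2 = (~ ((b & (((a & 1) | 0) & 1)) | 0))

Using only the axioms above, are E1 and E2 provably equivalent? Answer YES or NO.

(1) (((b & a) | (b & a)) | 0)  =[or_false →]=  ((b & a) | (b & a))    ⊢ (~ (((b & a) & ((b & a) | (b & a))) | ((b & a) & (b & a))))
(2) ((b & a) | (b & a))  =[or_idem →]=  (b & a)    ⊢ (~ (((b & a) & (b & a)) | ((b & a) & (b & a))))
(3) (((b & a) & (b & a)) | ((b & a) & (b & a)))  =[or_idem →]=  ((b & a) & (b & a))    ⊢ (~ ((b & a) & (b & a)))
(4) ((b & a) & (b & a))  =[and_idem →]=  (b & a)    ⊢ (~ (b & a))
(5) a  =[or_false ←]=  (a | 0)    ⊢ (~ (b & (a | 0)))
(6) a  =[and_true ←]=  (a & 1)    ⊢ (~ (b & ((a & 1) | 0)))
(7) ((a & 1) | 0)  =[and_true ←]=  (((a & 1) | 0) & 1)    ⊢ (~ (b & (((a & 1) | 0) & 1)))
(8) (b & (((a & 1) | 0) & 1))  =[or_false ←]=  ((b & (((a & 1) | 0) & 1)) | 0)    ⊢ E2

YES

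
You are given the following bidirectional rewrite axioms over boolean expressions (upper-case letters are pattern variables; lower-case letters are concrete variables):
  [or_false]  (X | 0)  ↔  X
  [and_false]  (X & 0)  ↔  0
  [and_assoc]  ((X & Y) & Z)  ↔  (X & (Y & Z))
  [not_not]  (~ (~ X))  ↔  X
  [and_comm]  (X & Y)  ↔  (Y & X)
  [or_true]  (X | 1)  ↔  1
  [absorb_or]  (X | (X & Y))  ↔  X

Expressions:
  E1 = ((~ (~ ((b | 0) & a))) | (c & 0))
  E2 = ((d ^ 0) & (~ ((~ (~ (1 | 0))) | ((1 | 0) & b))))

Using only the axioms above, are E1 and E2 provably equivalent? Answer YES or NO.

All listed rules preserve value, hence provable equivalence implies equal values everywhere; look for a separating assignment.
a=1, b=1, c=0, d=0 gives E1 ↦ 1, E2 ↦ 0; values differ ⇒ not provably equivalent.

NO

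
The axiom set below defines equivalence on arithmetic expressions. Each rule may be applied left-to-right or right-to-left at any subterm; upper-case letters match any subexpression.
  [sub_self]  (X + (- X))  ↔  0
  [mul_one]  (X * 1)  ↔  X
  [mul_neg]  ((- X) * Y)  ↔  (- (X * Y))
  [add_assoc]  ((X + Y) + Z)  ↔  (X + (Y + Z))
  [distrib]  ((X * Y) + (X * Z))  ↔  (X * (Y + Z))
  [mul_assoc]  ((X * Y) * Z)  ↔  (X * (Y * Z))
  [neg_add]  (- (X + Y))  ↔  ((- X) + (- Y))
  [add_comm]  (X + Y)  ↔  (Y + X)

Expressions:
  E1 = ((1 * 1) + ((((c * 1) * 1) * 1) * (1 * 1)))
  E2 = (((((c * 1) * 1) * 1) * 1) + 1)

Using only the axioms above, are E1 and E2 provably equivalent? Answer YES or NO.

YES

1. [mul_one →] ((c * 1) * 1)  →  (c * 1);  E1 = ((1 * 1) + (((c * 1) * 1) * (1 * 1)))
2. [mul_one →] (1 * 1)  →  1;  E1 = ((1 * 1) + (((c * 1) * 1) * 1))
3. [mul_one →] ((c * 1) * 1)  →  (c * 1);  E1 = ((1 * 1) + ((c * 1) * 1))
4. [mul_one →] ((c * 1) * 1)  →  (c * 1);  E1 = ((1 * 1) + (c * 1))
5. [mul_one →] (1 * 1)  →  1;  E1 = (1 + (c * 1))
6. [mul_one →] (c * 1)  →  c;  E1 = (1 + c)
7. [add_comm →] (1 + c)  →  (c + 1)
8. [mul_one ←] c  →  (c * 1);  E1 = ((c * 1) + 1)
9. [mul_one ←] (c * 1)  →  ((c * 1) * 1);  E1 = (((c * 1) * 1) + 1)
10. [mul_one ←] c  →  (c * 1);  E1 = ((((c * 1) * 1) * 1) + 1)
11. [mul_one ←] (((c * 1) * 1) * 1)  →  ((((c * 1) * 1) * 1) * 1);  this is E2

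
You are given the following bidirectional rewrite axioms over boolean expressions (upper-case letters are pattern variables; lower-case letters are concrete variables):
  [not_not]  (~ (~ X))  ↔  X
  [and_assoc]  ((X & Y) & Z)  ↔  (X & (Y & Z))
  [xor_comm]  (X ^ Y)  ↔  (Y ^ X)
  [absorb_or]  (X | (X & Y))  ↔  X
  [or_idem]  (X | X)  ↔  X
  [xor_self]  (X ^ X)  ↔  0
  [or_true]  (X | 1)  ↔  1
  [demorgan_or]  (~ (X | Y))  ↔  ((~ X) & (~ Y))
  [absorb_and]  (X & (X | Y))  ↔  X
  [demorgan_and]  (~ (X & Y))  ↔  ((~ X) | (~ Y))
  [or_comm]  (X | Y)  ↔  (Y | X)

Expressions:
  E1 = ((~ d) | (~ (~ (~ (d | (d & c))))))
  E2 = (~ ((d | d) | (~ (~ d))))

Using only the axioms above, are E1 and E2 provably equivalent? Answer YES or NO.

step 1: not_not (→) rewrites (~ (~ (d | (d & c)))) into (d | (d & c)), now ((~ d) | (~ (d | (d & c))))
step 2: absorb_or (→) rewrites (d | (d & c)) into d, now ((~ d) | (~ d))
step 3: or_idem (→) rewrites ((~ d) | (~ d)) into (~ d)
step 4: or_idem (←) rewrites d into (d | d), now (~ (d | d))
step 5: or_idem (←) rewrites d into (d | d), now (~ ((d | d) | d))
step 6: not_not (←) rewrites d into (~ (~ d)), which is E2

YES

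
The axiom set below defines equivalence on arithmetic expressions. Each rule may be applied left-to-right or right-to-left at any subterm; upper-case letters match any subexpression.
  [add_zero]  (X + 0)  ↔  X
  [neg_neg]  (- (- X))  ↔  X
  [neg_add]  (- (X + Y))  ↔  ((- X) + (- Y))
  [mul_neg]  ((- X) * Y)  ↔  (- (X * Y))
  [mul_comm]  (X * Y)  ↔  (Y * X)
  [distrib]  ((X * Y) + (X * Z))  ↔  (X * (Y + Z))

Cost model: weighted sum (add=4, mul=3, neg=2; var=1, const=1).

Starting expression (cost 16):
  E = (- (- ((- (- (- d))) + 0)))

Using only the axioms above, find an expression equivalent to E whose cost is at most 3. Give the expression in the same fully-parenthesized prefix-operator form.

1. [add_zero →] ((- (- (- d))) + 0)  →  (- (- (- d)));  E = (- (- (- (- (- d)))))
2. [neg_neg →] (- (- (- d)))  →  (- d);  E = (- (- (- d)))
3. [neg_neg →] (- (- d))  →  d;  cost 3 ≤ 3, done

(- d)   [cost 3]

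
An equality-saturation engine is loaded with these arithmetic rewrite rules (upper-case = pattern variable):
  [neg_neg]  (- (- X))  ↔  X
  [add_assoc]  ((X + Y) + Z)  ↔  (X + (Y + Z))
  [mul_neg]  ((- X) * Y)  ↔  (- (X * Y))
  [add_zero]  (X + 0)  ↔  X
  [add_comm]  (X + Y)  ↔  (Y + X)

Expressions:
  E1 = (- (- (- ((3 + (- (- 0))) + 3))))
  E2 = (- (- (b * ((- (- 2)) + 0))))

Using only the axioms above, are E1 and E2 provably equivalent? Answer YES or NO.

NO

The axioms are sound identities: if E1 ↔* E2 then E1 and E2 evaluate identically under any assignment.
Under b=0: E1 evaluates to -6, E2 to 0. Distinct ⇒ no rewrite sequence connects them.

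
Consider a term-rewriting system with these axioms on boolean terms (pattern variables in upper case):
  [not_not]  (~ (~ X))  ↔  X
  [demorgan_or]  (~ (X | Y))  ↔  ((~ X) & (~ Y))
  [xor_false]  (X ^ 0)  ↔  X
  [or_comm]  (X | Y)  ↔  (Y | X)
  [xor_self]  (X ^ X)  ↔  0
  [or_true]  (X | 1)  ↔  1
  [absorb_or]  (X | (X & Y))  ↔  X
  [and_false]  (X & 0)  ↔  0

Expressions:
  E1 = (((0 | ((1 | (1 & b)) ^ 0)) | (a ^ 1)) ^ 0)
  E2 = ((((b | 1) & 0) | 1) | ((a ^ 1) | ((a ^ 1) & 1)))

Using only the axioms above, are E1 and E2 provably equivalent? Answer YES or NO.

step 1: xor_false (→) rewrites (((0 | ((1 | (1 & b)) ^ 0)) | (a ^ 1)) ^ 0) into ((0 | ((1 | (1 & b)) ^ 0)) | (a ^ 1))
step 2: absorb_or (→) rewrites (1 | (1 & b)) into 1, now ((0 | (1 ^ 0)) | (a ^ 1))
step 3: xor_false (→) rewrites (1 ^ 0) into 1, now ((0 | 1) | (a ^ 1))
step 4: and_false (←) rewrites 0 into (1 & 0), now (((1 & 0) | 1) | (a ^ 1))
step 5: absorb_or (←) rewrites (a ^ 1) into ((a ^ 1) | ((a ^ 1) & 1)), now (((1 & 0) | 1) | ((a ^ 1) | ((a ^ 1) & 1)))
step 6: or_true (←) rewrites 1 into (b | 1), which is E2

YES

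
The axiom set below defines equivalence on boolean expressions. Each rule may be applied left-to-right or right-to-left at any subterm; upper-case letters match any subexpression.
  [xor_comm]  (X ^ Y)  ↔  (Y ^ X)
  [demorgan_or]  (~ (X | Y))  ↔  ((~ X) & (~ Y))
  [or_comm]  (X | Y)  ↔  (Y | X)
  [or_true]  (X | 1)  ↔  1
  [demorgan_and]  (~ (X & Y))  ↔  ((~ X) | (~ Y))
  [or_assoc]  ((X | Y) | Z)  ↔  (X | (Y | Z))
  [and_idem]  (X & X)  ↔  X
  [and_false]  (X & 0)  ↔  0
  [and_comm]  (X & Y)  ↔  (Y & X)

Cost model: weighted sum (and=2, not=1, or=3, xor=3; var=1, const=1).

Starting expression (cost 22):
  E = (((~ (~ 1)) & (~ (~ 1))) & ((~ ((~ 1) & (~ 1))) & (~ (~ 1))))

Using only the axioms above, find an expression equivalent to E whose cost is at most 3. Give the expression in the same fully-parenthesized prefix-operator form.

(~ (~ 1))   [cost 3]

1. [and_idem →] ((~ 1) & (~ 1))  →  (~ 1);  E = (((~ (~ 1)) & (~ (~ 1))) & ((~ (~ 1)) & (~ (~ 1))))
2. [and_idem →] (((~ (~ 1)) & (~ (~ 1))) & ((~ (~ 1)) & (~ (~ 1))))  →  ((~ (~ 1)) & (~ (~ 1)))
3. [and_idem →] ((~ (~ 1)) & (~ (~ 1)))  →  (~ (~ 1));  cost 3 ≤ 3, done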